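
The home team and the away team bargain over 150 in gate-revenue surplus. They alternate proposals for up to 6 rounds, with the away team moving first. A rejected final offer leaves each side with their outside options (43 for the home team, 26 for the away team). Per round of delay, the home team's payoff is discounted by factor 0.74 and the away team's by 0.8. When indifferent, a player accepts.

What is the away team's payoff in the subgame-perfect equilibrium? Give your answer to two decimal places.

Solve by backward induction from round 6.
Round 6 (the home team proposes): the away team gets 26 if talks fail, so the home team offers 26 and keeps 124.
Round 5 (the away team proposes): the home team can get 124 next round, worth 0.74 × 124 = 91.76 now. The away team offers 91.76 and keeps 150 − 91.76 = 58.24.
Round 4 (the home team proposes): the away team can get 58.24 next round, worth 0.8 × 58.24 = 46.592 now; the home team offers that and keeps 103.408.
Round 3 (the away team proposes): the home team can get 103.408 next round, worth 0.74 × 103.408 = 76.52192 now, so the away team offers 76.52192, keeping 73.47808.
Round 2 (the home team proposes): the away team can get 73.47808 next round, worth 0.8 × 73.47808 = 58.782464 now, so the home team offers 58.782464, keeping 91.217536.
Round 1 (the away team proposes): the home team can get 91.217536 next round, worth 0.74 × 91.217536 = 67.50097664 now, so the away team offers 67.50097664, keeping 82.49902336.

82.50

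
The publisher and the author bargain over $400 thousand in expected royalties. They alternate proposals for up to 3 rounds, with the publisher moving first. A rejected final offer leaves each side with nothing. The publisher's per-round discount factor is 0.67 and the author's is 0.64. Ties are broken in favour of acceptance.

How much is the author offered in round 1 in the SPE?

84.48

Solve by backward induction from round 3.
Round 3 (the publisher proposes): the author will accept anything ≥ 0, so the publisher offers 0 and keeps 400.
Round 2 (the author proposes): the publisher can get 400 next round, worth 0.67 × 400 = 268 now; the author offers that and keeps 132.
Round 1 (the publisher proposes): the author can get 132 next round, worth 0.64 × 132 = 84.48 now, so the publisher offers 84.48, keeping 315.52.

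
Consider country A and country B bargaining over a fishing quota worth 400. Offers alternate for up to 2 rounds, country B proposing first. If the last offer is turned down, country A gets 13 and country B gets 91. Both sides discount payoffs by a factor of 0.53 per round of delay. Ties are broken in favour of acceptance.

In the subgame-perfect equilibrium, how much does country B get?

236.23

Work backward from the last round.
Round 2 (country A proposes): country B gets 91 if talks fail, so country A offers 91 and keeps 309.
Round 1 (country B proposes): country A can get 309 next round, worth 0.53 × 309 = 163.77 now, so country B offers 163.77, keeping 236.23.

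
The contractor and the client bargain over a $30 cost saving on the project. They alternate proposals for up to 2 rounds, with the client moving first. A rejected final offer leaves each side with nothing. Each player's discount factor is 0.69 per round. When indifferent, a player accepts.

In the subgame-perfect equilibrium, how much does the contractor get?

Solve by backward induction from round 2.
Round 2 (the contractor proposes): rejection yields 0 for the client; the contractor offers 0 and keeps 30.
Round 1 (the client proposes): the contractor can get 30 next round, worth 0.69 × 30 = 20.7 now, so the client offers 20.7, keeping 9.3.

20.7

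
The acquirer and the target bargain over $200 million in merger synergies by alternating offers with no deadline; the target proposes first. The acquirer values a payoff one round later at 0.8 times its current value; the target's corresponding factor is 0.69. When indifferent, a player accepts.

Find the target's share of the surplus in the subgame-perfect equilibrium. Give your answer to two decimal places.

89.29

When the target proposes, the acquirer accepts any offer worth at least 0.8 times what the acquirer would get by proposing next round; and vice versa.
This gives x = 200 − 0.8y and y = 200 − 0.69x, where x and y are each side's share when it proposes.
Hence (1 − 0.8·0.69)x = 200(1 − 0.8), i.e. 0.448·x = 40.
x ≈ 89.2857; the acquirer's share is 200 − x ≈ 110.7143.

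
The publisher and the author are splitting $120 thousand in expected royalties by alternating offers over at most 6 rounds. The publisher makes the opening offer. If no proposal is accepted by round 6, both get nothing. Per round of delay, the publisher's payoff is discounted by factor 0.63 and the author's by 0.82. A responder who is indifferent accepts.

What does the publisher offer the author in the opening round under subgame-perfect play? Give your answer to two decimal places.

81.48

Round 6 (the author proposes): rejection yields 0 for the publisher; the author offers 0 and keeps 120.
Round 5 (the publisher proposes): the author can get 120 next round, worth 0.82 × 120 = 98.4 now, so the publisher offers 98.4, keeping 21.6.
Round 4 (the author proposes): the publisher can get 21.6 next round, worth 0.63 × 21.6 = 13.608 now, so the author offers 13.608, keeping 106.392.
Round 3 (the publisher proposes): the author can get 106.392 next round, worth 0.82 × 106.392 = 87.24144 now. The publisher offers 87.24144 and keeps 120 − 87.24144 = 32.75856.
Round 2 (the author proposes): the publisher can get 32.75856 next round, worth 0.63 × 32.75856 = 20.6378928 now; the author offers that and keeps 99.3621072.
Round 1 (the publisher proposes): the author can get 99.3621072 next round, worth 0.82 × 99.3621072 = 81.476927904 now, so the publisher offers 81.476927904, keeping 38.523072096.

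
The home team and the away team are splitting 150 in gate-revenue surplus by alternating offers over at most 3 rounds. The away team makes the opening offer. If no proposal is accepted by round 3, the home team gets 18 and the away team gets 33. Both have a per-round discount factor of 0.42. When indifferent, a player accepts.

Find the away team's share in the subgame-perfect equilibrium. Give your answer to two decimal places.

110.28

Solve by backward induction from round 3.
Round 3 (the away team proposes): the home team gets 18 if talks fail, so the away team offers 18 and keeps 132.
Round 2 (the home team proposes): the away team can get 132 next round, worth 0.42 × 132 = 55.44 now; the home team offers that and keeps 94.56.
Round 1 (the away team proposes): the home team can get 94.56 next round, worth 0.42 × 94.56 = 39.7152 now, so the away team offers 39.7152, keeping 110.2848.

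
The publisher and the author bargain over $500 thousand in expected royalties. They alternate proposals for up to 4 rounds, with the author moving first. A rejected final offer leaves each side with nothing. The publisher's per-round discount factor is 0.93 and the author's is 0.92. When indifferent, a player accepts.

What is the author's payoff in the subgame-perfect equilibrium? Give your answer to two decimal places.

Round 4 (the publisher proposes): the author will accept anything ≥ 0, so the publisher offers 0 and keeps 500.
Round 3 (the author proposes): the publisher can get 500 next round, worth 0.93 × 500 = 465 now; the author offers that and keeps 35.
Round 2 (the publisher proposes): the author can get 35 next round, worth 0.92 × 35 = 32.2 now; the publisher offers that and keeps 467.8.
Round 1 (the author proposes): the publisher can get 467.8 next round, worth 0.93 × 467.8 = 435.054 now; the author offers that and keeps 64.946.

64.95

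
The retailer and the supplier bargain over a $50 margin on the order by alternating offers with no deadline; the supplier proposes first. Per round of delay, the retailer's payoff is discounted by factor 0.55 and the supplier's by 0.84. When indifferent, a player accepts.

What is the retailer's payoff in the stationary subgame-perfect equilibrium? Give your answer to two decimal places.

8.18

When the supplier proposes, the retailer accepts any offer worth at least 0.55 times what the retailer would get by proposing next round; and vice versa.
This gives x = 50 − 0.55y and y = 50 − 0.84x, where x and y are each side's share when it proposes.
Hence (1 − 0.55·0.84)x = 50(1 − 0.55), i.e. 0.538·x = 22.5.
x ≈ 41.8216; the retailer's share is 50 − x ≈ 8.1784.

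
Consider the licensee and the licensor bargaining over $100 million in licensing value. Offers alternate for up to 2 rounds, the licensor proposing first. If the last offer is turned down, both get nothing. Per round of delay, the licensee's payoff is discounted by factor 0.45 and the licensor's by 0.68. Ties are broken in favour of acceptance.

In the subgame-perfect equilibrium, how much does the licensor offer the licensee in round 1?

45

Round 2 (the licensee proposes): rejection yields 0 for the licensor; the licensee offers 0 and keeps 100.
Round 1 (the licensor proposes): the licensee can get 100 next round, worth 0.45 × 100 = 45 now, so the licensor offers 45, keeping 55.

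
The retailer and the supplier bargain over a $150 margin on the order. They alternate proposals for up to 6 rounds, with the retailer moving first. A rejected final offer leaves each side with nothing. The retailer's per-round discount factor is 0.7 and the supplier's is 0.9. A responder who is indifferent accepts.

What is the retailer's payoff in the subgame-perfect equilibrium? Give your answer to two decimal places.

30.40

Round 6 (the supplier proposes): rejection yields 0 for the retailer; the supplier offers 0 and keeps 150.
Round 5 (the retailer proposes): the supplier can get 150 next round, worth 0.9 × 150 = 135 now. The retailer offers 135 and keeps 150 − 135 = 15.
Round 4 (the supplier proposes): the retailer can get 15 next round, worth 0.7 × 15 = 10.5 now. The supplier offers 10.5 and keeps 150 − 10.5 = 139.5.
Round 3 (the retailer proposes): the supplier can get 139.5 next round, worth 0.9 × 139.5 = 125.55 now; the retailer offers that and keeps 24.45.
Round 2 (the supplier proposes): the retailer can get 24.45 next round, worth 0.7 × 24.45 = 17.115 now; the supplier offers that and keeps 132.885.
Round 1 (the retailer proposes): the supplier can get 132.885 next round, worth 0.9 × 132.885 = 119.5965 now. The retailer offers 119.5965 and keeps 150 − 119.5965 = 30.4035.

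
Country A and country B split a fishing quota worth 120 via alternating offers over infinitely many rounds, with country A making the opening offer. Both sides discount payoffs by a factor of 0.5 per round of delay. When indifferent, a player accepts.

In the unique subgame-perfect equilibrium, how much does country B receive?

40

Let x be country A's share when country A proposes and y be country B's share when country B proposes.
Country B accepts iff offered ≥ 0.5·y, so x = 120 − 0.5y. Symmetrically y = 120 − 0.5x.
Substituting: x = 120 − 0.5(120 − 0.5x), giving x(1 − 0.5·0.5) = 120(1 − 0.5).
So x = 120 × 0.5 / 0.75 = 80, and country B receives 120 − x = 40.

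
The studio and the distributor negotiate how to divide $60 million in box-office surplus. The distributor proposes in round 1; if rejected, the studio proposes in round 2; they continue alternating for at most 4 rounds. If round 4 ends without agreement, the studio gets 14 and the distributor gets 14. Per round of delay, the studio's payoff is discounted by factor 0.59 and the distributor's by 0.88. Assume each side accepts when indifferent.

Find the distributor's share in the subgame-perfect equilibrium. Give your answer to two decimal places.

Round 4 (the studio proposes): the distributor gets 14 if talks fail, so the studio offers 14 and keeps 46.
Round 3 (the distributor proposes): the studio can get 46 next round, worth 0.59 × 46 = 27.14 now. The distributor offers 27.14 and keeps 60 − 27.14 = 32.86.
Round 2 (the studio proposes): the distributor can get 32.86 next round, worth 0.88 × 32.86 = 28.9168 now. The studio offers 28.9168 and keeps 60 − 28.9168 = 31.0832.
Round 1 (the distributor proposes): the studio can get 31.0832 next round, worth 0.59 × 31.0832 = 18.339088 now; the distributor offers that and keeps 41.660912.

41.66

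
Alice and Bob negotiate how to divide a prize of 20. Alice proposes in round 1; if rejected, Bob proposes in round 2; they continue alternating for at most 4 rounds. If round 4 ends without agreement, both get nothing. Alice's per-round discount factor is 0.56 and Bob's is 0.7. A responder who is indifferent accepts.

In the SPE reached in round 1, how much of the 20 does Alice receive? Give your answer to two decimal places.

Round 4 (Bob proposes): rejection yields 0 for Alice; Bob offers 0 and keeps 20.
Round 3 (Alice proposes): Bob can get 20 next round, worth 0.7 × 20 = 14 now; Alice offers that and keeps 6.
Round 2 (Bob proposes): Alice can get 6 next round, worth 0.56 × 6 = 3.36 now. Bob offers 3.36 and keeps 20 − 3.36 = 16.64.
Round 1 (Alice proposes): Bob can get 16.64 next round, worth 0.7 × 16.64 = 11.648 now; Alice offers that and keeps 8.352.

8.35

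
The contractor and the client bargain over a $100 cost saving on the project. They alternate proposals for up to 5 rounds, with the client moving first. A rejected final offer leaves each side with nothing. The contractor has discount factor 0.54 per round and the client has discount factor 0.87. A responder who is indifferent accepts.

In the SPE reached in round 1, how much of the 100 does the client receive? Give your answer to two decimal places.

Round 5 (the client proposes): rejection yields 0 for the contractor; the client offers 0 and keeps 100.
Round 4 (the contractor proposes): the client can get 100 next round, worth 0.87 × 100 = 87 now; the contractor offers that and keeps 13.
Round 3 (the client proposes): the contractor can get 13 next round, worth 0.54 × 13 = 7.02 now; the client offers that and keeps 92.98.
Round 2 (the contractor proposes): the client can get 92.98 next round, worth 0.87 × 92.98 = 80.8926 now, so the contractor offers 80.8926, keeping 19.1074.
Round 1 (the client proposes): the contractor can get 19.1074 next round, worth 0.54 × 19.1074 = 10.317996 now, so the client offers 10.317996, keeping 89.682004.

89.68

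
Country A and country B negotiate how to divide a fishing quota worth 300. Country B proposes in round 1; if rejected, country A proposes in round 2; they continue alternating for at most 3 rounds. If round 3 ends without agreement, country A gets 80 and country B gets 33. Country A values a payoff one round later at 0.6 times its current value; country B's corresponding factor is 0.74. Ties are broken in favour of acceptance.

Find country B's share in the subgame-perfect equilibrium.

Solve by backward induction from round 3.
Round 3 (country B proposes): country A gets 80 if talks fail, so country B offers 80 and keeps 220.
Round 2 (country A proposes): country B can get 220 next round, worth 0.74 × 220 = 162.8 now; country A offers that and keeps 137.2.
Round 1 (country B proposes): country A can get 137.2 next round, worth 0.6 × 137.2 = 82.32 now; country B offers that and keeps 217.68.

217.68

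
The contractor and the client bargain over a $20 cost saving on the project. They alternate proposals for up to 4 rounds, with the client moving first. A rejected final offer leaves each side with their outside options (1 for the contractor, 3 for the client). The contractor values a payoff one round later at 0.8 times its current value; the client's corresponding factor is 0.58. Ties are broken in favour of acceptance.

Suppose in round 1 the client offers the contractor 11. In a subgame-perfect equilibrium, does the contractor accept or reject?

Reject

Round 4 (the contractor proposes): the client gets 3 if talks fail, so the contractor offers 3 and keeps 17.
Round 3 (the client proposes): the contractor can get 17 next round, worth 0.8 × 17 = 13.6 now, so the client offers 13.6, keeping 6.4.
Round 2 (the contractor proposes): the client can get 6.4 next round, worth 0.58 × 6.4 = 3.712 now, so the contractor offers 3.712, keeping 16.288.
So by rejecting in round 1, the contractor gets 16.288 next round, worth 0.8 × 16.288 = 13.0304 now.
Offer 11 < 13.0304, so the contractor rejects.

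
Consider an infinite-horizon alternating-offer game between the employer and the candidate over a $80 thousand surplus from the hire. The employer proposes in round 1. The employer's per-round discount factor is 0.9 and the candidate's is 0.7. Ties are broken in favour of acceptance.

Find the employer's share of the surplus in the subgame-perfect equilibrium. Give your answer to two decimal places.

Let x be the employer's share when the employer proposes and y be the candidate's share when the candidate proposes.
The candidate accepts iff offered ≥ 0.7·y, so x = 80 − 0.7y. Symmetrically y = 80 − 0.9x.
Substituting: x = 80 − 0.7(80 − 0.9x), giving x(1 − 0.9·0.7) = 80(1 − 0.7).
So x = 80 × 0.3 / 0.37 ≈ 64.8649, and the candidate receives 80 − x ≈ 15.1351.

64.86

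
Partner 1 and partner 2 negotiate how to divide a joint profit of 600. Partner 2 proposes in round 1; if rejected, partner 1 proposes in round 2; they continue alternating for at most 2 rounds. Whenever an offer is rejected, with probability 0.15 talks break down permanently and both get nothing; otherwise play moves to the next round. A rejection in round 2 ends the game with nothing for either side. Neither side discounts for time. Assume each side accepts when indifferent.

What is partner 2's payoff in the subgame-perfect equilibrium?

By backward induction:
Round 2 (partner 1 proposes): rejection yields 0 for partner 2; partner 1 offers 0 and keeps 600.
Round 1 (partner 2 proposes): rejecting gives partner 1 an expected 0.85 × 600 = 510; partner 2 offers that and keeps 90.

90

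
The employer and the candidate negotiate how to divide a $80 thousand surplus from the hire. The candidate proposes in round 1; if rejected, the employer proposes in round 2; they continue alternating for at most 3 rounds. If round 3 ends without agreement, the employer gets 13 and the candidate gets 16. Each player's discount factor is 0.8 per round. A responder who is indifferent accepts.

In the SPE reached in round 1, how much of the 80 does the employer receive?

21.12

By backward induction:
Round 3 (the candidate proposes): the employer gets 13 if talks fail, so the candidate offers 13 and keeps 67.
Round 2 (the employer proposes): the candidate can get 67 next round, worth 0.8 × 67 = 53.6 now, so the employer offers 53.6, keeping 26.4.
Round 1 (the candidate proposes): the employer can get 26.4 next round, worth 0.8 × 26.4 = 21.12 now. The candidate offers 21.12 and keeps 80 − 21.12 = 58.88.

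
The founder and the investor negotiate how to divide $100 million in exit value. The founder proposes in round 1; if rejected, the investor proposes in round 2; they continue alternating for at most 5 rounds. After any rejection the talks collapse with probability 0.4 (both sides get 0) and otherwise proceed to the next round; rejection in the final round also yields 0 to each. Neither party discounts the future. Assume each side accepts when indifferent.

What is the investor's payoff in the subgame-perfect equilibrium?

32.64

By backward induction:
Round 5 (the founder proposes): the investor will accept anything ≥ 0, so the founder offers 0 and keeps 100.
Round 4 (the investor proposes): rejecting gives the founder an expected 0.6 × 100 = 60, so the investor offers 60, keeping 40.
Round 3 (the founder proposes): rejecting gives the investor an expected 0.6 × 40 = 24; the founder offers that and keeps 76.
Round 2 (the investor proposes): rejecting gives the founder an expected 0.6 × 76 = 45.6, so the investor offers 45.6, keeping 54.4.
Round 1 (the founder proposes): rejecting gives the investor an expected 0.6 × 54.4 = 32.64. The founder offers 32.64 and keeps 100 − 32.64 = 67.36.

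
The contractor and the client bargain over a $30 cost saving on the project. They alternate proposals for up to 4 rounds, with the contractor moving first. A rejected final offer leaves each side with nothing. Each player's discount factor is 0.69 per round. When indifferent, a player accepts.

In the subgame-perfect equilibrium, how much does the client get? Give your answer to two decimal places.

16.27

Round 4 (the client proposes): rejection yields 0 for the contractor; the client offers 0 and keeps 30.
Round 3 (the contractor proposes): the client can get 30 next round, worth 0.69 × 30 = 20.7 now. The contractor offers 20.7 and keeps 30 − 20.7 = 9.3.
Round 2 (the client proposes): the contractor can get 9.3 next round, worth 0.69 × 9.3 = 6.417 now; the client offers that and keeps 23.583.
Round 1 (the contractor proposes): the client can get 23.583 next round, worth 0.69 × 23.583 = 16.27227 now. The contractor offers 16.27227 and keeps 30 − 16.27227 = 13.72773.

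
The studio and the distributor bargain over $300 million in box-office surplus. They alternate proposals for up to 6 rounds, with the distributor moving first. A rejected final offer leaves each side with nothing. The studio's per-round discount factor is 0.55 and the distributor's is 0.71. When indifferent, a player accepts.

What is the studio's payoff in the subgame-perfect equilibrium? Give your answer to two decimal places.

91.70

Round 6 (the studio proposes): rejection yields 0 for the distributor; the studio offers 0 and keeps 300.
Round 5 (the distributor proposes): the studio can get 300 next round, worth 0.55 × 300 = 165 now, so the distributor offers 165, keeping 135.
Round 4 (the studio proposes): the distributor can get 135 next round, worth 0.71 × 135 = 95.85 now; the studio offers that and keeps 204.15.
Round 3 (the distributor proposes): the studio can get 204.15 next round, worth 0.55 × 204.15 = 112.2825 now, so the distributor offers 112.2825, keeping 187.7175.
Round 2 (the studio proposes): the distributor can get 187.7175 next round, worth 0.71 × 187.7175 = 133.279425 now; the studio offers that and keeps 166.720575.
Round 1 (the distributor proposes): the studio can get 166.720575 next round, worth 0.55 × 166.720575 = 91.69631625 now, so the distributor offers 91.69631625, keeping 208.30368375.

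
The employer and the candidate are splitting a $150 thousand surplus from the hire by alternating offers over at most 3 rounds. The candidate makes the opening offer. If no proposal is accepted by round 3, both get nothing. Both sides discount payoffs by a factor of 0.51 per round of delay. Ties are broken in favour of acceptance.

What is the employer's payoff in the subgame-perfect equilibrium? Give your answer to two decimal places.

Round 3 (the candidate proposes): the employer will accept anything ≥ 0, so the candidate offers 0 and keeps 150.
Round 2 (the employer proposes): the candidate can get 150 next round, worth 0.51 × 150 = 76.5 now, so the employer offers 76.5, keeping 73.5.
Round 1 (the candidate proposes): the employer can get 73.5 next round, worth 0.51 × 73.5 = 37.485 now, so the candidate offers 37.485, keeping 112.515.

37.49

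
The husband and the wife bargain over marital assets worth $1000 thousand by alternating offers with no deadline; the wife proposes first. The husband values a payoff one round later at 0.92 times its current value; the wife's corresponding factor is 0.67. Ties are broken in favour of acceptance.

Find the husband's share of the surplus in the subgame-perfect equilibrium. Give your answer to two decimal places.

791.45

Let x be the wife's share when the wife proposes and y be the husband's share when the husband proposes.
The husband accepts iff offered ≥ 0.92·y, so x = 1000 − 0.92y. Symmetrically y = 1000 − 0.67x.
Substituting: x = 1000 − 0.92(1000 − 0.67x), giving x(1 − 0.67·0.92) = 1000(1 − 0.92).
So x = 1000 × 0.08 / 0.3836 ≈ 208.5506, and the husband receives 1000 − x ≈ 791.4494.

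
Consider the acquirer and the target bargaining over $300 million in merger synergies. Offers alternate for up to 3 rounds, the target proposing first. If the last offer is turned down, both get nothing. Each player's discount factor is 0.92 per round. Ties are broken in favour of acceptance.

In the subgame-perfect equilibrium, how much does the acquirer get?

Work backward from the last round.
Round 3 (the target proposes): rejection yields 0 for the acquirer; the target offers 0 and keeps 300.
Round 2 (the acquirer proposes): the target can get 300 next round, worth 0.92 × 300 = 276 now, so the acquirer offers 276, keeping 24.
Round 1 (the target proposes): the acquirer can get 24 next round, worth 0.92 × 24 = 22.08 now. The target offers 22.08 and keeps 300 − 22.08 = 277.92.

22.08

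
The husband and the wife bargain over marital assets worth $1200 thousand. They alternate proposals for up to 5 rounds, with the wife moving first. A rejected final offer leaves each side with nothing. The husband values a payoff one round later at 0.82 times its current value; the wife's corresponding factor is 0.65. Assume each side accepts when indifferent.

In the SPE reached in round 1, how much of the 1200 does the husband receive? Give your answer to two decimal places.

527.97

Round 5 (the wife proposes): the husband will accept anything ≥ 0, so the wife offers 0 and keeps 1200.
Round 4 (the husband proposes): the wife can get 1200 next round, worth 0.65 × 1200 = 780 now, so the husband offers 780, keeping 420.
Round 3 (the wife proposes): the husband can get 420 next round, worth 0.82 × 420 = 344.4 now; the wife offers that and keeps 855.6.
Round 2 (the husband proposes): the wife can get 855.6 next round, worth 0.65 × 855.6 = 556.14 now. The husband offers 556.14 and keeps 1200 − 556.14 = 643.86.
Round 1 (the wife proposes): the husband can get 643.86 next round, worth 0.82 × 643.86 = 527.9652 now, so the wife offers 527.9652, keeping 672.0348.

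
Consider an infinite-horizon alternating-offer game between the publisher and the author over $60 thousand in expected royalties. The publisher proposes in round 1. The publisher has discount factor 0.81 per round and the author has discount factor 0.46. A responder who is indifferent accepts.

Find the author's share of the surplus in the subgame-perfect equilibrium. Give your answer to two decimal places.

8.36

In a stationary SPE each proposer offers the other exactly their discounted continuation value.
If the publisher keeps x when proposing and the author keeps y when proposing, then x = 60 − 0.46y and y = 60 − 0.81x.
Solving: x = 60(1 − 0.46) / (1 − 0.81·0.46) = 32.4 / 0.6274 ≈ 51.6417.
The author gets 60 − 51.6417 ≈ 8.3583.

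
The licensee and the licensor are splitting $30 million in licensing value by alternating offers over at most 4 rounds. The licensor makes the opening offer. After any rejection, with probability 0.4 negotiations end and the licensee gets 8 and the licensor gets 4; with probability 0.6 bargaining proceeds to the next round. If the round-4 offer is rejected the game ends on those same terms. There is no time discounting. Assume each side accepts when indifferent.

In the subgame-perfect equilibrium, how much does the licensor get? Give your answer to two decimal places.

13.79

By backward induction:
Round 4 (the licensee proposes): the licensor gets 4 if talks fail, so the licensee offers 4 and keeps 26.
Round 3 (the licensor proposes): rejecting gives the licensee an expected 0.6 × 26 + 0.4 × 8 = 18.8, so the licensor offers 18.8, keeping 11.2.
Round 2 (the licensee proposes): rejecting gives the licensor an expected 0.6 × 11.2 + 0.4 × 4 = 8.32, so the licensee offers 8.32, keeping 21.68.
Round 1 (the licensor proposes): rejecting gives the licensee an expected 0.6 × 21.68 + 0.4 × 8 = 16.208, so the licensor offers 16.208, keeping 13.792.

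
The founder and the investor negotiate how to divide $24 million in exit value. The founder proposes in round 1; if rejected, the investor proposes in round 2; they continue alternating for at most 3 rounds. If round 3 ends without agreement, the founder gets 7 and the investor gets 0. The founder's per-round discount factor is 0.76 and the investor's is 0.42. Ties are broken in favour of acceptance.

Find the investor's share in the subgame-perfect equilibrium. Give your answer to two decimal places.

2.42

Round 3 (the founder proposes): rejection yields 0 for the investor; the founder offers 0 and keeps 24.
Round 2 (the investor proposes): the founder can get 24 next round, worth 0.76 × 24 = 18.24 now, so the investor offers 18.24, keeping 5.76.
Round 1 (the founder proposes): the investor can get 5.76 next round, worth 0.42 × 5.76 = 2.4192 now; the founder offers that and keeps 21.5808.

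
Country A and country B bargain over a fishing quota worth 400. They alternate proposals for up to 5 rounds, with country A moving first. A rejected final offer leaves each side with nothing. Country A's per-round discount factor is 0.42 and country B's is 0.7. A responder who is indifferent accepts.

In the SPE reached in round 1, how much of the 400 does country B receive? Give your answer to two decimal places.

Round 5 (country A proposes): rejection yields 0 for country B; country A offers 0 and keeps 400.
Round 4 (country B proposes): country A can get 400 next round, worth 0.42 × 400 = 168 now, so country B offers 168, keeping 232.
Round 3 (country A proposes): country B can get 232 next round, worth 0.7 × 232 = 162.4 now. Country A offers 162.4 and keeps 400 − 162.4 = 237.6.
Round 2 (country B proposes): country A can get 237.6 next round, worth 0.42 × 237.6 = 99.792 now, so country B offers 99.792, keeping 300.208.
Round 1 (country A proposes): country B can get 300.208 next round, worth 0.7 × 300.208 = 210.1456 now; country A offers that and keeps 189.8544.

210.15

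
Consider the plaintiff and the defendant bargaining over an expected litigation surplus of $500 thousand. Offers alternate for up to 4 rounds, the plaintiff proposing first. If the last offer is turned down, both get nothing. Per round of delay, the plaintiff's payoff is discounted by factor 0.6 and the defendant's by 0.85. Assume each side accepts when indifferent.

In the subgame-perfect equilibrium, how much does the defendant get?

386.75

By backward induction:
Round 4 (the defendant proposes): the plaintiff will accept anything ≥ 0, so the defendant offers 0 and keeps 500.
Round 3 (the plaintiff proposes): the defendant can get 500 next round, worth 0.85 × 500 = 425 now. The plaintiff offers 425 and keeps 500 − 425 = 75.
Round 2 (the defendant proposes): the plaintiff can get 75 next round, worth 0.6 × 75 = 45 now. The defendant offers 45 and keeps 500 − 45 = 455.
Round 1 (the plaintiff proposes): the defendant can get 455 next round, worth 0.85 × 455 = 386.75 now, so the plaintiff offers 386.75, keeping 113.25.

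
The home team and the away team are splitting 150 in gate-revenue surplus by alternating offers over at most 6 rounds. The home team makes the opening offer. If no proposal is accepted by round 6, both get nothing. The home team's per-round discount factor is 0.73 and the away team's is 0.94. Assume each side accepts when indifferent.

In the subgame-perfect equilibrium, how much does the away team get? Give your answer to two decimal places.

Round 6 (the away team proposes): the home team will accept anything ≥ 0, so the away team offers 0 and keeps 150.
Round 5 (the home team proposes): the away team can get 150 next round, worth 0.94 × 150 = 141 now. The home team offers 141 and keeps 150 − 141 = 9.
Round 4 (the away team proposes): the home team can get 9 next round, worth 0.73 × 9 = 6.57 now. The away team offers 6.57 and keeps 150 − 6.57 = 143.43.
Round 3 (the home team proposes): the away team can get 143.43 next round, worth 0.94 × 143.43 = 134.8242 now; the home team offers that and keeps 15.1758.
Round 2 (the away team proposes): the home team can get 15.1758 next round, worth 0.73 × 15.1758 = 11.078334 now. The away team offers 11.078334 and keeps 150 − 11.078334 = 138.921666.
Round 1 (the home team proposes): the away team can get 138.921666 next round, worth 0.94 × 138.921666 = 130.58636604 now; the home team offers that and keeps 19.41363396.

130.59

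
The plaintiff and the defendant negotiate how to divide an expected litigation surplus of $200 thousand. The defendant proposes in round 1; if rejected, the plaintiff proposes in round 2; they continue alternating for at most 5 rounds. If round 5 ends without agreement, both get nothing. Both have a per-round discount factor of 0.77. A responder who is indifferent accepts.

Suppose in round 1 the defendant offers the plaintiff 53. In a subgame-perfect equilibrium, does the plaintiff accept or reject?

Reject

Round 5 (the defendant proposes): the plaintiff will accept anything ≥ 0, so the defendant offers 0 and keeps 200.
Round 4 (the plaintiff proposes): the defendant can get 200 next round, worth 0.77 × 200 = 154 now; the plaintiff offers that and keeps 46.
Round 3 (the defendant proposes): the plaintiff can get 46 next round, worth 0.77 × 46 = 35.42 now. The defendant offers 35.42 and keeps 200 − 35.42 = 164.58.
Round 2 (the plaintiff proposes): the defendant can get 164.58 next round, worth 0.77 × 164.58 = 126.7266 now. The plaintiff offers 126.7266 and keeps 200 − 126.7266 = 73.2734.
So by rejecting in round 1, the plaintiff gets 73.2734 next round, worth 0.77 × 73.2734 = 56.420518 now.
Offer 53 < 56.420518, so the plaintiff rejects.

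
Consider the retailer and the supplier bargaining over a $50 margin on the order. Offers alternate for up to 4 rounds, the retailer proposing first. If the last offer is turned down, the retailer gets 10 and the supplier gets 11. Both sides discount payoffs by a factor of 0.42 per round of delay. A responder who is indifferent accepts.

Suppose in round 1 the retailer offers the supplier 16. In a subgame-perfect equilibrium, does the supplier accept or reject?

Round 4 (the supplier proposes): the retailer gets 10 if talks fail, so the supplier offers 10 and keeps 40.
Round 3 (the retailer proposes): the supplier can get 40 next round, worth 0.42 × 40 = 16.8 now; the retailer offers that and keeps 33.2.
Round 2 (the supplier proposes): the retailer can get 33.2 next round, worth 0.42 × 33.2 = 13.944 now, so the supplier offers 13.944, keeping 36.056.
So by rejecting in round 1, the supplier gets 36.056 next round, worth 0.42 × 36.056 = 15.14352 now.
Offer 16 ≥ 15.14352, so the supplier accepts.

Accept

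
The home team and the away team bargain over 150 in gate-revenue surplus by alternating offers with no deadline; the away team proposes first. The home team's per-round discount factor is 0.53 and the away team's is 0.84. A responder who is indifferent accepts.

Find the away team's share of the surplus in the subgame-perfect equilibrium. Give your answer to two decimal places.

Let x be the away team's share when the away team proposes and y be the home team's share when the home team proposes.
The home team accepts iff offered ≥ 0.53·y, so x = 150 − 0.53y. Symmetrically y = 150 − 0.84x.
Substituting: x = 150 − 0.53(150 − 0.84x), giving x(1 − 0.84·0.53) = 150(1 − 0.53).
So x = 150 × 0.47 / 0.5548 ≈ 127.0728, and the home team receives 150 − x ≈ 22.9272.

127.07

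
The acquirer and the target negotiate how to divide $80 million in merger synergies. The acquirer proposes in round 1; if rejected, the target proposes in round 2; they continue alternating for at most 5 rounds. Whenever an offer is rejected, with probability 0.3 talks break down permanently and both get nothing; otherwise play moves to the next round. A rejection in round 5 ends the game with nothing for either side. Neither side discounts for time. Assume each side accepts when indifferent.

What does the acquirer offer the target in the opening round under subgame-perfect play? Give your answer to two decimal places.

25.03

Round 5 (the acquirer proposes): rejection yields 0 for the target; the acquirer offers 0 and keeps 80.
Round 4 (the target proposes): rejecting gives the acquirer an expected 0.7 × 80 = 56. The target offers 56 and keeps 80 − 56 = 24.
Round 3 (the acquirer proposes): rejecting gives the target an expected 0.7 × 24 = 16.8, so the acquirer offers 16.8, keeping 63.2.
Round 2 (the target proposes): rejecting gives the acquirer an expected 0.7 × 63.2 = 44.24, so the target offers 44.24, keeping 35.76.
Round 1 (the acquirer proposes): rejecting gives the target an expected 0.7 × 35.76 = 25.032. The acquirer offers 25.032 and keeps 80 − 25.032 = 54.968.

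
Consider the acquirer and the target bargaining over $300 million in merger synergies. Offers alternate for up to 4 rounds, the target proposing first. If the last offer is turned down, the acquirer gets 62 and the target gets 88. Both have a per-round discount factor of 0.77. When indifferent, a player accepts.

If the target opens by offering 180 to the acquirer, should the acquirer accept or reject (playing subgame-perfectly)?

Accept

Round 4 (the acquirer proposes): the target gets 88 if talks fail, so the acquirer offers 88 and keeps 212.
Round 3 (the target proposes): the acquirer can get 212 next round, worth 0.77 × 212 = 163.24 now, so the target offers 163.24, keeping 136.76.
Round 2 (the acquirer proposes): the target can get 136.76 next round, worth 0.77 × 136.76 = 105.3052 now, so the acquirer offers 105.3052, keeping 194.6948.
So by rejecting in round 1, the acquirer gets 194.6948 next round, worth 0.77 × 194.6948 = 149.914996 now.
Offer 180 ≥ 149.914996, so the acquirer accepts.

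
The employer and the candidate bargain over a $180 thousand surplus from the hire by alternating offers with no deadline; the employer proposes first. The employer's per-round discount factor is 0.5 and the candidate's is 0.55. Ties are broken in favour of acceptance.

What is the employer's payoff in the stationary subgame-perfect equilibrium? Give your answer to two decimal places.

In a stationary SPE each proposer offers the other exactly their discounted continuation value.
If the employer keeps x when proposing and the candidate keeps y when proposing, then x = 180 − 0.55y and y = 180 − 0.5x.
Solving: x = 180(1 − 0.55) / (1 − 0.5·0.55) = 81 / 0.725 ≈ 111.7241.
The candidate gets 180 − 111.7241 ≈ 68.2759.

111.72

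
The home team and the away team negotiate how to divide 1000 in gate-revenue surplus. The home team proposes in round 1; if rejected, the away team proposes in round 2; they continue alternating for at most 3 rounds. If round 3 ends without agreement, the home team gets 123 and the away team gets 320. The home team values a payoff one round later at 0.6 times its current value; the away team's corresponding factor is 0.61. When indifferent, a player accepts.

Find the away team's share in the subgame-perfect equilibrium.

Round 3 (the home team proposes): the away team gets 320 if talks fail, so the home team offers 320 and keeps 680.
Round 2 (the away team proposes): the home team can get 680 next round, worth 0.6 × 680 = 408 now, so the away team offers 408, keeping 592.
Round 1 (the home team proposes): the away team can get 592 next round, worth 0.61 × 592 = 361.12 now. The home team offers 361.12 and keeps 1000 − 361.12 = 638.88.

361.12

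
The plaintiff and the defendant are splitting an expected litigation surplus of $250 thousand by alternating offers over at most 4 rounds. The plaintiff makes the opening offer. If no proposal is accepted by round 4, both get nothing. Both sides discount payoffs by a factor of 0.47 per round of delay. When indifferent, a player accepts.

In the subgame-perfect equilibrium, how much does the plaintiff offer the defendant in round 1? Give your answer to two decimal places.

Round 4 (the defendant proposes): rejection yields 0 for the plaintiff; the defendant offers 0 and keeps 250.
Round 3 (the plaintiff proposes): the defendant can get 250 next round, worth 0.47 × 250 = 117.5 now. The plaintiff offers 117.5 and keeps 250 − 117.5 = 132.5.
Round 2 (the defendant proposes): the plaintiff can get 132.5 next round, worth 0.47 × 132.5 = 62.275 now; the defendant offers that and keeps 187.725.
Round 1 (the plaintiff proposes): the defendant can get 187.725 next round, worth 0.47 × 187.725 = 88.23075 now. The plaintiff offers 88.23075 and keeps 250 − 88.23075 = 161.76925.

88.23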